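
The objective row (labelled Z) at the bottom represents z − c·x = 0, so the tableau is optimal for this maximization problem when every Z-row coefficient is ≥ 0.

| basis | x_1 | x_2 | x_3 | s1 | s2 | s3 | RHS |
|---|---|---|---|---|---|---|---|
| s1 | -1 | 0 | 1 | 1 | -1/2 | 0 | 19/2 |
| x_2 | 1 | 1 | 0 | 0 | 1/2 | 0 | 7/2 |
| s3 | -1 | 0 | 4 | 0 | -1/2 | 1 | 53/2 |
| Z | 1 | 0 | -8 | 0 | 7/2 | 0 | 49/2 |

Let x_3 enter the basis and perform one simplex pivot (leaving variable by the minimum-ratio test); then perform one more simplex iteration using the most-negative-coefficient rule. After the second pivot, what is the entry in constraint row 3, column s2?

0

Ratio test on column x_3 — row 1: (19/2)/1 = 19/2; row 2: entry 0 ≤ 0; row 3: (53/2)/4 = 53/8. Minimum is 53/8 at row 3 (s3 leaves); pivot element 4.
Divide row 3 by 4; eliminate column x_3 from the other rows.
Second iteration: most negative Z-row entry is -1 in column x_1, so x_1 enters.
Ratio test on column x_1 — row 1: entry -3/4 ≤ 0; row 2: (7/2)/1 = 7/2; row 3: entry -1/4 ≤ 0. Minimum is 7/2 at row 2 (x_2 leaves); pivot element 1.
Divide row 2 by 1; eliminate column x_1 from the other rows.
After both pivots, the entry at constraint row 3, column s2 is 0.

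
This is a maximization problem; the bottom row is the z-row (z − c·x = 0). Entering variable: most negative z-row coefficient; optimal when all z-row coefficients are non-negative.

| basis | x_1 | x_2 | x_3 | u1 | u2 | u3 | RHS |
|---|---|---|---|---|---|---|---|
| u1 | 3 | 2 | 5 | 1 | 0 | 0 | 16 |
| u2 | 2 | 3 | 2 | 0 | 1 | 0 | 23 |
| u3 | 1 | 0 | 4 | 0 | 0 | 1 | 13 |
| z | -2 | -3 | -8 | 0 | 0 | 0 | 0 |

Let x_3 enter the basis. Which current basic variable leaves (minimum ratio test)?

u1

Column x_3 entries and ratios — u1: 16/5 = 16/5; u2: 23/2 = 23/2; u3: 13/4 = 13/4.
Smallest ratio is 16/5 in the row of u1, so u1 leaves.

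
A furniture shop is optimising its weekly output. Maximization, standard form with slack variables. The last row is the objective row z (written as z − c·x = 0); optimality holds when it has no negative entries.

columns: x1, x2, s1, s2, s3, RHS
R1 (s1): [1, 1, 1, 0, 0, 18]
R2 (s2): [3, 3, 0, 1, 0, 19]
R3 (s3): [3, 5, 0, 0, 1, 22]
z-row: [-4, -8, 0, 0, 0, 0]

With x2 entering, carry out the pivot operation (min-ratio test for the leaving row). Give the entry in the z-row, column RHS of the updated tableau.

Ratio test on column x2 — row 1: 18/1 = 18; row 2: 19/3 = 19/3; row 3: 22/5 = 22/5. Minimum is 22/5 at row 3 (s3 leaves); pivot element 5.
Divide row 3 by 5; eliminate column x2 from the other rows.
z-row update in column RHS: 0 − (-8)·(22/5) = 176/5.

176/5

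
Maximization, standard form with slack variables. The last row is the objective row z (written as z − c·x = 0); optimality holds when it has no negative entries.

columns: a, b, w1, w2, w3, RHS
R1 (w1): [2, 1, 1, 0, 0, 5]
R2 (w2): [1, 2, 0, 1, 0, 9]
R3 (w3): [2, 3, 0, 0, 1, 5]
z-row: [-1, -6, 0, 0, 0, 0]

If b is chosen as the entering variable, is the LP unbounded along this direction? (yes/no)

Column b has positive entries in row(s) 1, 2, 3, so the ratio test bounds it — not unbounded.

no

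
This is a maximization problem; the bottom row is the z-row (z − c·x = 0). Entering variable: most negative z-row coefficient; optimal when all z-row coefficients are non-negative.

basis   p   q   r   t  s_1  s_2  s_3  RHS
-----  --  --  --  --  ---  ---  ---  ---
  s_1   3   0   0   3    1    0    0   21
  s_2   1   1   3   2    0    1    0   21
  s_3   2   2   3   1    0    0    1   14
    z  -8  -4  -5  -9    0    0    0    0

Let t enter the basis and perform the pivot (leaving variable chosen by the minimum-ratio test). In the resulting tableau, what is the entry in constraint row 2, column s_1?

-2/3

Ratio test on column t — row 1: 21/3 = 7; row 2: 21/2 = 21/2; row 3: 14/1 = 14. Minimum is 7 at row 1 (s_1 leaves); pivot element 3.
Divide row 1 by 3; eliminate column t from the other rows.
Row 2 update in column s_1: 0 − 2·(1/3) = -2/3.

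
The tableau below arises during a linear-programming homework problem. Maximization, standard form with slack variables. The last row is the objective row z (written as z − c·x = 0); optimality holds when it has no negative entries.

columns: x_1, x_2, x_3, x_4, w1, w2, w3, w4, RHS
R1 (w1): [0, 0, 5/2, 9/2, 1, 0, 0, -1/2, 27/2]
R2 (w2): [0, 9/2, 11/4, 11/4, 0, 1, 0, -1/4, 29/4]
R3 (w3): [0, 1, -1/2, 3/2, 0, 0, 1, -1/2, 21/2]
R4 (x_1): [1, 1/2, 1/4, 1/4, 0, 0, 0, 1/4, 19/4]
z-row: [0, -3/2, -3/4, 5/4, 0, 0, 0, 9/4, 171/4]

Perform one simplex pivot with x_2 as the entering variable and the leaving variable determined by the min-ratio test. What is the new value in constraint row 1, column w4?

-1/2

Ratio test on column x_2 — row 1: entry 0 ≤ 0; row 2: (29/4)/(9/2) = 29/18; row 3: (21/2)/1 = 21/2; row 4: (19/4)/(1/2) = 19/2. Minimum is 29/18 at row 2 (w2 leaves); pivot element 9/2.
Divide row 2 by 9/2; eliminate column x_2 from the other rows.
Row 1 update in column w4: -1/2 − 0·(-1/18) = -1/2.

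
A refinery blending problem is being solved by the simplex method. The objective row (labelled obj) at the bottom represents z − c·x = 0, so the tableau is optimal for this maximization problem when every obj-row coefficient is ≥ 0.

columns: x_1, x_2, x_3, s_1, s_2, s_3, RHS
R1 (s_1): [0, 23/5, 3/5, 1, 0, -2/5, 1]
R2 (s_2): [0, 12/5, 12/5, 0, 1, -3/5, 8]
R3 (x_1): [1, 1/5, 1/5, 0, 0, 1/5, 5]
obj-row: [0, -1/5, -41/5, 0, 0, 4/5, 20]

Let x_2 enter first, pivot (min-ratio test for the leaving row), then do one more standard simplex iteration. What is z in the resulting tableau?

Ratio test on column x_2 — row 1: 1/(23/5) = 5/23; row 2: 8/(12/5) = 10/3; row 3: 5/(1/5) = 25. Minimum is 5/23 at row 1 (s_1 leaves); pivot element 23/5.
Pivot on row 1; the obj-row RHS becomes 20 − (-1/5)·(5/23) = 461/23.
Next entering variable (most negative obj-row entry -188/23): x_3.
Ratio test on column x_3 — row 1: (5/23)/(3/23) = 5/3; row 2: (172/23)/(48/23) = 43/12; row 3: (114/23)/(4/23) = 57/2. Minimum is 5/3 at row 1 (x_2 leaves); pivot element 3/23.
After the second pivot the obj-row RHS is 461/23 − (-188/23)·(5/3) = 101/3.

101/3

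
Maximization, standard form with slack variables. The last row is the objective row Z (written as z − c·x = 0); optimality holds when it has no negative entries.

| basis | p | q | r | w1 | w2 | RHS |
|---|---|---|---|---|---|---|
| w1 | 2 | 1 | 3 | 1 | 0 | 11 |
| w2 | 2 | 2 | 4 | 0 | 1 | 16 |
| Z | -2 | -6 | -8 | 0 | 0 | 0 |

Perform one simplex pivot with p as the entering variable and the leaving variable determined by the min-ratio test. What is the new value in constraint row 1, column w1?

1/2

Ratio test on column p — row 1: 11/2 = 11/2; row 2: 16/2 = 8. Minimum is 11/2 at row 1 (w1 leaves); pivot element 2.
Divide row 1 by 2; eliminate column p from the other rows.
In the new row 1, the w1 entry is the old entry divided by the pivot: 1/2 = 1/2.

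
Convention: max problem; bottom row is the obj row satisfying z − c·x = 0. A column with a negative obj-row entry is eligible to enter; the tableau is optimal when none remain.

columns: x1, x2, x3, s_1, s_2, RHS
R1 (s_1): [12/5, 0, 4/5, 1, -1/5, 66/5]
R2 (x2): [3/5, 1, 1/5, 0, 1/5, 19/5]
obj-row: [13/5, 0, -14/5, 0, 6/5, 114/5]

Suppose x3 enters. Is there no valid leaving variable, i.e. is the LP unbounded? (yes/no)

no

Column x3 has positive entries in row(s) 1, 2, so the ratio test bounds it — not unbounded.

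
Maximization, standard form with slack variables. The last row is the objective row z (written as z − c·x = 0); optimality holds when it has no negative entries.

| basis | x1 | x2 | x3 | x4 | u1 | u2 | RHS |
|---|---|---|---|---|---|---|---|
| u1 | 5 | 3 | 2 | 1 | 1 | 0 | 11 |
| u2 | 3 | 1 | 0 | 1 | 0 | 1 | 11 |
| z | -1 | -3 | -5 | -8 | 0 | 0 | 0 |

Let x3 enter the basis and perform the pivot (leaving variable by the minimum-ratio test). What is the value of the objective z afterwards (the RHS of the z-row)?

55/2

Ratio test on column x3 — row 1: 11/2 = 11/2; row 2: entry 0 ≤ 0. Minimum is 11/2 at row 1 (u1 leaves); pivot element 2.
Pivot on row 1; the z-row RHS becomes 0 − (-5)·(11/2) = 55/2.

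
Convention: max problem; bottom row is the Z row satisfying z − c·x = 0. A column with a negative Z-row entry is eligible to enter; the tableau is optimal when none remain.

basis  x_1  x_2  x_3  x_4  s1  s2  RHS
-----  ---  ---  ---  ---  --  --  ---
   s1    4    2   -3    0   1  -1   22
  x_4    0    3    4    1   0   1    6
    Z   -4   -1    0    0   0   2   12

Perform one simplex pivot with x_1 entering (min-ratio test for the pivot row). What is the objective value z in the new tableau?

Ratio test on column x_1 — row 1: 22/4 = 11/2; row 2: entry 0 ≤ 0. Minimum is 11/2 at row 1 (s1 leaves); pivot element 4.
Pivot on row 1; the Z-row RHS becomes 12 − (-4)·(11/2) = 34.

34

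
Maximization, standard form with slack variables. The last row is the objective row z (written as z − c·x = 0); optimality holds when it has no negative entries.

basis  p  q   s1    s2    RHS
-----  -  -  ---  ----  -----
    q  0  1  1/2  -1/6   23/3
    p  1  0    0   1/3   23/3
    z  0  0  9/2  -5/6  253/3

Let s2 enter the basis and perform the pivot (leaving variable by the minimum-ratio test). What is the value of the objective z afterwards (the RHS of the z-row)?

207/2

Ratio test on column s2 — row 1: entry -1/6 ≤ 0; row 2: (23/3)/(1/3) = 23. Minimum is 23 at row 2 (p leaves); pivot element 1/3.
Pivot on row 2; the z-row RHS becomes 253/3 − (-5/6)·23 = 207/2.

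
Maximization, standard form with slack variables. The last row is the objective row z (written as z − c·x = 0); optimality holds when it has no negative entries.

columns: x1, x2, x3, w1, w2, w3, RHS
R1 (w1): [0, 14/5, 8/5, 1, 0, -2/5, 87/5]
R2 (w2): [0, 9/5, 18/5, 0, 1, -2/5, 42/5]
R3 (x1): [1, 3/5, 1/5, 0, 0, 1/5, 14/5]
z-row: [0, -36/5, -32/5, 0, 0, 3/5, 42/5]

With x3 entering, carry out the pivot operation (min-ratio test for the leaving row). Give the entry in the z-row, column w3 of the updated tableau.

Ratio test on column x3 — row 1: (87/5)/(8/5) = 87/8; row 2: (42/5)/(18/5) = 7/3; row 3: (14/5)/(1/5) = 14. Minimum is 7/3 at row 2 (w2 leaves); pivot element 18/5.
Divide row 2 by 18/5; eliminate column x3 from the other rows.
z-row update in column w3: 3/5 − (-32/5)·(-1/9) = -1/9.

-1/9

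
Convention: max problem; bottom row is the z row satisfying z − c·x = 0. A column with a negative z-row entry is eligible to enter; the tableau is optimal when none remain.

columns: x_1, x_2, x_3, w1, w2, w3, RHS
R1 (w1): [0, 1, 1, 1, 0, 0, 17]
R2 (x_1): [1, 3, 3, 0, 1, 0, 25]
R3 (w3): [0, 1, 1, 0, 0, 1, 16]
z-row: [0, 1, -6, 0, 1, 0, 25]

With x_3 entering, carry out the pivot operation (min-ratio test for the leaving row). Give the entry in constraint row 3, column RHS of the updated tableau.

Ratio test on column x_3 — row 1: 17/1 = 17; row 2: 25/3 = 25/3; row 3: 16/1 = 16. Minimum is 25/3 at row 2 (x_1 leaves); pivot element 3.
Divide row 2 by 3; eliminate column x_3 from the other rows.
Row 3 update in column RHS: 16 − 1·(25/3) = 23/3.

23/3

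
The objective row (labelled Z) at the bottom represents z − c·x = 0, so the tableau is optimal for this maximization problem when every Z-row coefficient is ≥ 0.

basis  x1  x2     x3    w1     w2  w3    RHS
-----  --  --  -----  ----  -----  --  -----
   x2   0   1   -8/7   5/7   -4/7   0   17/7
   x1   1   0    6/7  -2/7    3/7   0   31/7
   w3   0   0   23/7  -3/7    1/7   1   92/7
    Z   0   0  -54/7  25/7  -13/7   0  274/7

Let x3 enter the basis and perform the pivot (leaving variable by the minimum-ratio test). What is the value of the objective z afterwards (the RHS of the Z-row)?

70

Ratio test on column x3 — row 1: entry -8/7 ≤ 0; row 2: (31/7)/(6/7) = 31/6; row 3: (92/7)/(23/7) = 4. Minimum is 4 at row 3 (w3 leaves); pivot element 23/7.
Pivot on row 3; the Z-row RHS becomes 274/7 − (-54/7)·4 = 70.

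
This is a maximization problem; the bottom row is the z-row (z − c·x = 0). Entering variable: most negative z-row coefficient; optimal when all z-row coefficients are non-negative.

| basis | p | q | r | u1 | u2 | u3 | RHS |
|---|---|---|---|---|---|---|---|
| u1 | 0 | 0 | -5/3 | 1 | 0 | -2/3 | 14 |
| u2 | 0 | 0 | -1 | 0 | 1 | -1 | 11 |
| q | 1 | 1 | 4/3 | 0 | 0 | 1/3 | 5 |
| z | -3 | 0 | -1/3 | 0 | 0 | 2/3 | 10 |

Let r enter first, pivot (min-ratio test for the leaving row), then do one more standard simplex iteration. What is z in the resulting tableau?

25

Ratio test on column r — row 1: entry -5/3 ≤ 0; row 2: entry -1 ≤ 0; row 3: 5/(4/3) = 15/4. Minimum is 15/4 at row 3 (q leaves); pivot element 4/3.
Pivot on row 3; the z-row RHS becomes 10 − (-1/3)·(15/4) = 45/4.
Next entering variable (most negative z-row entry -11/4): p.
Ratio test on column p — row 1: (81/4)/(5/4) = 81/5; row 2: (59/4)/(3/4) = 59/3; row 3: (15/4)/(3/4) = 5. Minimum is 5 at row 3 (r leaves); pivot element 3/4.
After the second pivot the z-row RHS is 45/4 − (-11/4)·5 = 25.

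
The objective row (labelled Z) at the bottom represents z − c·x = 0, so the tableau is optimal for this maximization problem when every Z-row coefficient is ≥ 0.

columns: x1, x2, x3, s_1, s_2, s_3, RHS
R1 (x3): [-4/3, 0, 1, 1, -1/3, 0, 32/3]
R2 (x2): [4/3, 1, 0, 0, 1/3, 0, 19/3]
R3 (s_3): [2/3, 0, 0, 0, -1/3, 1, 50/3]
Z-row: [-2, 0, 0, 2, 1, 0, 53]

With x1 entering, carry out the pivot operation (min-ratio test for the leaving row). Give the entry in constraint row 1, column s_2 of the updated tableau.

0

Ratio test on column x1 — row 1: entry -4/3 ≤ 0; row 2: (19/3)/(4/3) = 19/4; row 3: (50/3)/(2/3) = 25. Minimum is 19/4 at row 2 (x2 leaves); pivot element 4/3.
Divide row 2 by 4/3; eliminate column x1 from the other rows.
Row 1 update in column s_2: -1/3 − (-4/3)·(1/4) = 0.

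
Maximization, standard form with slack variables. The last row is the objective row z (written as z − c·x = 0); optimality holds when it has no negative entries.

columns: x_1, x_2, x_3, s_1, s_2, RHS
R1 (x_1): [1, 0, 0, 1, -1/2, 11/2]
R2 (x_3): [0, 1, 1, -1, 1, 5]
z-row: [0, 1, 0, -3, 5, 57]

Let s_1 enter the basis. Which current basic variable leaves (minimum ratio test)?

Column s_1 entries and ratios — x_1: (11/2)/1 = 11/2; x_3: -1 ≤ 0, skip.
Smallest ratio is 11/2 in the row of x_1, so x_1 leaves.

x_1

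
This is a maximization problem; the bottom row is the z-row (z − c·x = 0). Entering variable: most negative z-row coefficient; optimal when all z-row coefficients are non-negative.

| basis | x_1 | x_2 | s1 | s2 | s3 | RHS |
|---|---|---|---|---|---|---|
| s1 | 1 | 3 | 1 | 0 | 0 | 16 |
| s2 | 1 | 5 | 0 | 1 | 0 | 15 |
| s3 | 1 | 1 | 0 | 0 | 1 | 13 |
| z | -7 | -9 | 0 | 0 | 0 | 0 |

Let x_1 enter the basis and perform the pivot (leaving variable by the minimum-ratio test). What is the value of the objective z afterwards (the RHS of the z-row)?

Ratio test on column x_1 — row 1: 16/1 = 16; row 2: 15/1 = 15; row 3: 13/1 = 13. Minimum is 13 at row 3 (s3 leaves); pivot element 1.
Pivot on row 3; the z-row RHS becomes 0 − (-7)·13 = 91.

91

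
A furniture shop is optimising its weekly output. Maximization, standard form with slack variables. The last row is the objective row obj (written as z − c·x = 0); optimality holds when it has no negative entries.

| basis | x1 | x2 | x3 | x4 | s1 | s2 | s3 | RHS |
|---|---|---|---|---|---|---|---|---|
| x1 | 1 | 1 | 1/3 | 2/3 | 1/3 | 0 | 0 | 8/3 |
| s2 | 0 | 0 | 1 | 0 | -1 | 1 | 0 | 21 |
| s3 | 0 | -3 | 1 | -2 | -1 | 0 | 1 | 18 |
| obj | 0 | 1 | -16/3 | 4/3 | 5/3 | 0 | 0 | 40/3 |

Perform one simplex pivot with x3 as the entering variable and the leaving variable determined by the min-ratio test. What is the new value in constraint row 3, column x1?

-3

Ratio test on column x3 — row 1: (8/3)/(1/3) = 8; row 2: 21/1 = 21; row 3: 18/1 = 18. Minimum is 8 at row 1 (x1 leaves); pivot element 1/3.
Divide row 1 by 1/3; eliminate column x3 from the other rows.
Row 3 update in column x1: 0 − 1·3 = -3.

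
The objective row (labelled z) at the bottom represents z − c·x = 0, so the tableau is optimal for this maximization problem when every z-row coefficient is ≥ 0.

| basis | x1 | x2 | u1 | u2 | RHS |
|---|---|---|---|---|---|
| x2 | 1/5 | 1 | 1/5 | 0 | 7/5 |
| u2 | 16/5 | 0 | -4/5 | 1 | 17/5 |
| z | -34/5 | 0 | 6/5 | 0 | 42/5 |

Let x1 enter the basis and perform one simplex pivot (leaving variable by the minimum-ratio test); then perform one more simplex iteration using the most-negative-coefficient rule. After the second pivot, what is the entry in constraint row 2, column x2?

Ratio test on column x1 — row 1: (7/5)/(1/5) = 7; row 2: (17/5)/(16/5) = 17/16. Minimum is 17/16 at row 2 (u2 leaves); pivot element 16/5.
Divide row 2 by 16/5; eliminate column x1 from the other rows.
Second iteration: most negative z-row entry is -1/2 in column u1, so u1 enters.
Ratio test on column u1 — row 1: (19/16)/(1/4) = 19/4; row 2: entry -1/4 ≤ 0. Minimum is 19/4 at row 1 (x2 leaves); pivot element 1/4.
Divide row 1 by 1/4; eliminate column u1 from the other rows.
After both pivots, the entry at constraint row 2, column x2 is 1.

1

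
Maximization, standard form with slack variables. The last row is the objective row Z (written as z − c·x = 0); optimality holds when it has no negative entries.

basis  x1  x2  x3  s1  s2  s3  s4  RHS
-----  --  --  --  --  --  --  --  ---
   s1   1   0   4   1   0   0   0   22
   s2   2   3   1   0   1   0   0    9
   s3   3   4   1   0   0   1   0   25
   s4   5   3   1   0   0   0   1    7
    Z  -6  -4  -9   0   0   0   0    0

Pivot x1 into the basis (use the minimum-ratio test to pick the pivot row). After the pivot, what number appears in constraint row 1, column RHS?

103/5

Ratio test on column x1 — row 1: 22/1 = 22; row 2: 9/2 = 9/2; row 3: 25/3 = 25/3; row 4: 7/5 = 7/5. Minimum is 7/5 at row 4 (s4 leaves); pivot element 5.
Divide row 4 by 5; eliminate column x1 from the other rows.
Row 1 update in column RHS: 22 − 1·(7/5) = 103/5.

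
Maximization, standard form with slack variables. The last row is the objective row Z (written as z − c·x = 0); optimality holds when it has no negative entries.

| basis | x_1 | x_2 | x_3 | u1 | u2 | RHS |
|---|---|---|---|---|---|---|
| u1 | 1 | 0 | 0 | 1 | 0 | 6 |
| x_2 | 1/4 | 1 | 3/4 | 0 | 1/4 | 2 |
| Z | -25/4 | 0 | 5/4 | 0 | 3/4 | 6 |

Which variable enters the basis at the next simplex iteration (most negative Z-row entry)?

Negative Z-row entries: x_1: -25/4.
The most negative is -25/4 in column x_1, so x_1 enters.

x_1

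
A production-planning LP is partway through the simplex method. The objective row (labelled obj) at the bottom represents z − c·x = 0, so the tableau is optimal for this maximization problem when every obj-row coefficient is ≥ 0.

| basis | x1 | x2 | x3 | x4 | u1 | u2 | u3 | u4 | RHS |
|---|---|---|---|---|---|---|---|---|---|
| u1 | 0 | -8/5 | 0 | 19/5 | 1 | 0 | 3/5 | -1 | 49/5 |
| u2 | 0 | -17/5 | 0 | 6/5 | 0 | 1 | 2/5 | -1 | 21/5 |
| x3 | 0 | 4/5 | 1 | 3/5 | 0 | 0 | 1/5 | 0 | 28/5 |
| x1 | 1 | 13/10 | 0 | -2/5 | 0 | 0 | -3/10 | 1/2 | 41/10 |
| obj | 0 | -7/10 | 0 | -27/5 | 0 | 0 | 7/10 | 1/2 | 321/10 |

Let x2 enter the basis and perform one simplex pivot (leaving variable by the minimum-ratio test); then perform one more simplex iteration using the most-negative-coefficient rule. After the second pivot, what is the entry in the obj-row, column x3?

Ratio test on column x2 — row 1: entry -8/5 ≤ 0; row 2: entry -17/5 ≤ 0; row 3: (28/5)/(4/5) = 7; row 4: (41/10)/(13/10) = 41/13. Minimum is 41/13 at row 4 (x1 leaves); pivot element 13/10.
Divide row 4 by 13/10; eliminate column x2 from the other rows.
Second iteration: most negative obj-row entry is -73/13 in column x4, so x4 enters.
Ratio test on column x4 — row 1: (193/13)/(43/13) = 193/43; row 2: (194/13)/(2/13) = 97; row 3: (40/13)/(11/13) = 40/11; row 4: entry -4/13 ≤ 0. Minimum is 40/11 at row 3 (x3 leaves); pivot element 11/13.
Divide row 3 by 11/13; eliminate column x4 from the other rows.
After both pivots, the entry at the obj-row, column x3 is 73/11.

73/11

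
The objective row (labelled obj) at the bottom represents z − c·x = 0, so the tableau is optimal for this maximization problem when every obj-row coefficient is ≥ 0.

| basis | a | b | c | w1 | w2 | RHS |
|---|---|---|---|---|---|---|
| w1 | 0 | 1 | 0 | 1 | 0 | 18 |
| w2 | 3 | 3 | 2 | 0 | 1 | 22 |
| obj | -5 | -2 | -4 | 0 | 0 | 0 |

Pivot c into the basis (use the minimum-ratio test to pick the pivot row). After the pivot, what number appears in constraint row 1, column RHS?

18

Ratio test on column c — row 1: entry 0 ≤ 0; row 2: 22/2 = 11. Minimum is 11 at row 2 (w2 leaves); pivot element 2.
Divide row 2 by 2; eliminate column c from the other rows.
Row 1 update in column RHS: 18 − 0·11 = 18.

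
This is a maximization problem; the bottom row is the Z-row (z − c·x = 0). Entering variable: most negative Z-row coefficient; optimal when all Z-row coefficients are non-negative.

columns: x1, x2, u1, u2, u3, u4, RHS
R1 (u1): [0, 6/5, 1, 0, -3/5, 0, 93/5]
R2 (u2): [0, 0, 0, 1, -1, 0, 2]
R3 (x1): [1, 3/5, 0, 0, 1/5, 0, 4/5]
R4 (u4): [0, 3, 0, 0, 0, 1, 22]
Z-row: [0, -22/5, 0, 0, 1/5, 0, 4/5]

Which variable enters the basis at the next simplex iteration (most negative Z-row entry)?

Negative Z-row entries: x2: -22/5.
The most negative is -22/5 in column x2, so x2 enters.

x2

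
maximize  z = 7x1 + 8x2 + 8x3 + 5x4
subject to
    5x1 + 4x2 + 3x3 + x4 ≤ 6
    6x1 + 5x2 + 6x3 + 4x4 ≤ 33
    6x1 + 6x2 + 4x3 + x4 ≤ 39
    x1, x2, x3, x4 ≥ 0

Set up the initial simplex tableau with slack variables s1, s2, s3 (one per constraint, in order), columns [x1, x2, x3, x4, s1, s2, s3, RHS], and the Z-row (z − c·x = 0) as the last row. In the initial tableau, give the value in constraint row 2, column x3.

6

Constraint 2 has coefficient 6 on x3.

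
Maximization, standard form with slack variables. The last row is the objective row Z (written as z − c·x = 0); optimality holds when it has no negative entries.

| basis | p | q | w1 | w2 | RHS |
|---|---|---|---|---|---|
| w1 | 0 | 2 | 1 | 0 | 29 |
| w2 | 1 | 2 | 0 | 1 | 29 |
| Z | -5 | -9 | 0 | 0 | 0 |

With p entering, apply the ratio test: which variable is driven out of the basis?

w2

Column p entries and ratios — w1: 0 ≤ 0, skip; w2: 29/1 = 29.
Smallest ratio is 29 in the row of w2, so w2 leaves.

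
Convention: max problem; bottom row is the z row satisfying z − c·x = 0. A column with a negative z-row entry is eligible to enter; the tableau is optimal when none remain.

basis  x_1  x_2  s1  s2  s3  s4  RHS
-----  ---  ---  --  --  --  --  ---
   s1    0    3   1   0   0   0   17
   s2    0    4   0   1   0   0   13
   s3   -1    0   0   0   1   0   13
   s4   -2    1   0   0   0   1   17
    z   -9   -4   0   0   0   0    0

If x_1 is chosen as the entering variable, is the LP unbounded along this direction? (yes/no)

yes

Every constraint-row entry in column x_1 is ≤ 0, so increasing x_1 is unbounded.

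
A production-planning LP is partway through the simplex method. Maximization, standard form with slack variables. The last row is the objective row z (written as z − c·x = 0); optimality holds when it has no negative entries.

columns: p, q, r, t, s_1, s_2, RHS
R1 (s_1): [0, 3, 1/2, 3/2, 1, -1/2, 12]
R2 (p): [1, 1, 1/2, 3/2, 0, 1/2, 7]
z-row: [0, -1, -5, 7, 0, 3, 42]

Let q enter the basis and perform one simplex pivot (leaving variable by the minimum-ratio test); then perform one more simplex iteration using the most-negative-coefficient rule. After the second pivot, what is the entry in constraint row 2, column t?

3

Ratio test on column q — row 1: 12/3 = 4; row 2: 7/1 = 7. Minimum is 4 at row 1 (s_1 leaves); pivot element 3.
Divide row 1 by 3; eliminate column q from the other rows.
Second iteration: most negative z-row entry is -29/6 in column r, so r enters.
Ratio test on column r — row 1: 4/(1/6) = 24; row 2: 3/(1/3) = 9. Minimum is 9 at row 2 (p leaves); pivot element 1/3.
Divide row 2 by 1/3; eliminate column r from the other rows.
After both pivots, the entry at constraint row 2, column t is 3.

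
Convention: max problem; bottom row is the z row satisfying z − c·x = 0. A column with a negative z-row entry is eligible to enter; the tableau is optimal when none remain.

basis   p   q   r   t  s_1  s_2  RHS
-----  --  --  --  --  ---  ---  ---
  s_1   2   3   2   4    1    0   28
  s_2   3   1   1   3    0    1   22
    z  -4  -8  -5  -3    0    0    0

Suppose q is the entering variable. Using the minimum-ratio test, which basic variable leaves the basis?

Column q entries and ratios — s_1: 28/3 = 28/3; s_2: 22/1 = 22.
Smallest ratio is 28/3 in the row of s_1, so s_1 leaves.

s_1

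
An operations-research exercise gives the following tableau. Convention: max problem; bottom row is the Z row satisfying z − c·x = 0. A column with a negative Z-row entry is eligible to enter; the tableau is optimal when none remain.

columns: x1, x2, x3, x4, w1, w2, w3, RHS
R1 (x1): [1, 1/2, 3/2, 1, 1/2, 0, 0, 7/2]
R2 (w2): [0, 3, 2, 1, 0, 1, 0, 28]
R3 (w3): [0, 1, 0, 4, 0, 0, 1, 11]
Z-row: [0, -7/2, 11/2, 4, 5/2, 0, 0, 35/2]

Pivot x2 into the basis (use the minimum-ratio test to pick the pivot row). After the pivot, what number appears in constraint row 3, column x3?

-3

Ratio test on column x2 — row 1: (7/2)/(1/2) = 7; row 2: 28/3 = 28/3; row 3: 11/1 = 11. Minimum is 7 at row 1 (x1 leaves); pivot element 1/2.
Divide row 1 by 1/2; eliminate column x2 from the other rows.
Row 3 update in column x3: 0 − 1·3 = -3.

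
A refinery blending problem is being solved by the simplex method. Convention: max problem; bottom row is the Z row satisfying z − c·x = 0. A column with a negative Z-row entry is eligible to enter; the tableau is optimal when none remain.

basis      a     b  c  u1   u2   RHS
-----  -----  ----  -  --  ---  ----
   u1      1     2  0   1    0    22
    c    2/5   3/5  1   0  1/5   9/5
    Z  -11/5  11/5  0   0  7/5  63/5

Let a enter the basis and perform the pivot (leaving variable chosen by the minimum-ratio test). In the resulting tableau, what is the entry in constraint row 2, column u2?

1/2

Ratio test on column a — row 1: 22/1 = 22; row 2: (9/5)/(2/5) = 9/2. Minimum is 9/2 at row 2 (c leaves); pivot element 2/5.
Divide row 2 by 2/5; eliminate column a from the other rows.
In the new row 2, the u2 entry is the old entry divided by the pivot: (1/5)/(2/5) = 1/2.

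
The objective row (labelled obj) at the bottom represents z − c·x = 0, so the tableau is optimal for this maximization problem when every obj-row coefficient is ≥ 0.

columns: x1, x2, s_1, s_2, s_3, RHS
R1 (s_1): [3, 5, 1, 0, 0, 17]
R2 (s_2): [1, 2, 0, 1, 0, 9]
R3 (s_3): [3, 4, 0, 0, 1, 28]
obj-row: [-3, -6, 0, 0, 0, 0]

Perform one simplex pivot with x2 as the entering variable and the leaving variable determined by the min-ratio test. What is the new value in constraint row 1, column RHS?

Ratio test on column x2 — row 1: 17/5 = 17/5; row 2: 9/2 = 9/2; row 3: 28/4 = 7. Minimum is 17/5 at row 1 (s_1 leaves); pivot element 5.
Divide row 1 by 5; eliminate column x2 from the other rows.
In the new row 1, the RHS entry is the old entry divided by the pivot: 17/5 = 17/5.

17/5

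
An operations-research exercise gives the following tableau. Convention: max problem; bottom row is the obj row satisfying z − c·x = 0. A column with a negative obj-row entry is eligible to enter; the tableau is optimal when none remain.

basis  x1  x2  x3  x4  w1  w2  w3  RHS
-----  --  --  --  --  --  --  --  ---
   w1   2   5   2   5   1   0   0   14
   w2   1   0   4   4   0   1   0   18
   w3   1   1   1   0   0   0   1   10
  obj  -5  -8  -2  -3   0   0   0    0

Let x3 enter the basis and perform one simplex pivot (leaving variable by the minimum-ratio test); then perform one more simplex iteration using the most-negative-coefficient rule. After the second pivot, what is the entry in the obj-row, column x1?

-21/10

Ratio test on column x3 — row 1: 14/2 = 7; row 2: 18/4 = 9/2; row 3: 10/1 = 10. Minimum is 9/2 at row 2 (w2 leaves); pivot element 4.
Divide row 2 by 4; eliminate column x3 from the other rows.
Second iteration: most negative obj-row entry is -8 in column x2, so x2 enters.
Ratio test on column x2 — row 1: 5/5 = 1; row 2: entry 0 ≤ 0; row 3: (11/2)/1 = 11/2. Minimum is 1 at row 1 (w1 leaves); pivot element 5.
Divide row 1 by 5; eliminate column x2 from the other rows.
After both pivots, the entry at the obj-row, column x1 is -21/10.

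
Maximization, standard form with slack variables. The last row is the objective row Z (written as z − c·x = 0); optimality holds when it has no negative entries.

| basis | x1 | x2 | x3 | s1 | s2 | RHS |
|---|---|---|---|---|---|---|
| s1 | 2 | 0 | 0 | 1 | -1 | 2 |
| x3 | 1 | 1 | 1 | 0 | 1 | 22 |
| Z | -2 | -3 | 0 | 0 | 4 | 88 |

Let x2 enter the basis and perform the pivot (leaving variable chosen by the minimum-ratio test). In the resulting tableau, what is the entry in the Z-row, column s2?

Ratio test on column x2 — row 1: entry 0 ≤ 0; row 2: 22/1 = 22. Minimum is 22 at row 2 (x3 leaves); pivot element 1.
Divide row 2 by 1; eliminate column x2 from the other rows.
Z-row update in column s2: 4 − (-3)·1 = 7.

7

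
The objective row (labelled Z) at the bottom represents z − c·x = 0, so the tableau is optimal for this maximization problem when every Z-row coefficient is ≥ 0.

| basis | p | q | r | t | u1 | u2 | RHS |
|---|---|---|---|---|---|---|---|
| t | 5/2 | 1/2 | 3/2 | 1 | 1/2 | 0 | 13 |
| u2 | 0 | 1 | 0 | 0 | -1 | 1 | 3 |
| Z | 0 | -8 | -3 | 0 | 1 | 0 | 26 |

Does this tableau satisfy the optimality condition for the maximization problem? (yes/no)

no

The Z-row has a negative entry -8 in column q, so it is not optimal.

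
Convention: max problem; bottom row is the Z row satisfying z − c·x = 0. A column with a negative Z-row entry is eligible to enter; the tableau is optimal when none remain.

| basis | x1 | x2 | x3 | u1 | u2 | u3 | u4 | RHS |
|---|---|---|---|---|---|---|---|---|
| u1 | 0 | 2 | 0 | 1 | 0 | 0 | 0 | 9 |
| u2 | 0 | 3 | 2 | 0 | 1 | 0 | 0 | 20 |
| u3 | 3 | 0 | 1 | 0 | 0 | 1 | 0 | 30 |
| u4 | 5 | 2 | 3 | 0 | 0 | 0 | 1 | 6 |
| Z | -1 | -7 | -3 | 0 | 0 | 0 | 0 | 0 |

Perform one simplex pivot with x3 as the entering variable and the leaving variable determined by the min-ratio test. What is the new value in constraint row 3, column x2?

Ratio test on column x3 — row 1: entry 0 ≤ 0; row 2: 20/2 = 10; row 3: 30/1 = 30; row 4: 6/3 = 2. Minimum is 2 at row 4 (u4 leaves); pivot element 3.
Divide row 4 by 3; eliminate column x3 from the other rows.
Row 3 update in column x2: 0 − 1·(2/3) = -2/3.

-2/3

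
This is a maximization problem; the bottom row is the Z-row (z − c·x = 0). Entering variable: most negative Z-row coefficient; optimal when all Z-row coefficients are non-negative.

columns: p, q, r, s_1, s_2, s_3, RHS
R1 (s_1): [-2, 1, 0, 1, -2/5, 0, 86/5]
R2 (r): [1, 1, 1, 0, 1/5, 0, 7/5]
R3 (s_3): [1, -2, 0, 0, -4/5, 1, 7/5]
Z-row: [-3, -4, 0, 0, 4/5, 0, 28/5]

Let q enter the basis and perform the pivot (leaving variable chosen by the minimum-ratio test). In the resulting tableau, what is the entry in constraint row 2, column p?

1

Ratio test on column q — row 1: (86/5)/1 = 86/5; row 2: (7/5)/1 = 7/5; row 3: entry -2 ≤ 0. Minimum is 7/5 at row 2 (r leaves); pivot element 1.
Divide row 2 by 1; eliminate column q from the other rows.
In the new row 2, the p entry is the old entry divided by the pivot: 1/1 = 1.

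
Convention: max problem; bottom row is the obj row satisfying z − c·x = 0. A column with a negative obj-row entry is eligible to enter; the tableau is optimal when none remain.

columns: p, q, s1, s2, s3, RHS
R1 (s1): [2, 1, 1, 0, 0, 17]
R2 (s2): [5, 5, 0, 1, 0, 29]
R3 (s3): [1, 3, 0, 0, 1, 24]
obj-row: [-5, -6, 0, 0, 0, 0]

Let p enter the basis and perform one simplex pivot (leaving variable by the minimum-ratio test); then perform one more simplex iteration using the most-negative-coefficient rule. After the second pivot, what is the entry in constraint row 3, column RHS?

33/5

Ratio test on column p — row 1: 17/2 = 17/2; row 2: 29/5 = 29/5; row 3: 24/1 = 24. Minimum is 29/5 at row 2 (s2 leaves); pivot element 5.
Divide row 2 by 5; eliminate column p from the other rows.
Second iteration: most negative obj-row entry is -1 in column q, so q enters.
Ratio test on column q — row 1: entry -1 ≤ 0; row 2: (29/5)/1 = 29/5; row 3: (91/5)/2 = 91/10. Minimum is 29/5 at row 2 (p leaves); pivot element 1.
Divide row 2 by 1; eliminate column q from the other rows.
After both pivots, the entry at constraint row 3, column RHS is 33/5.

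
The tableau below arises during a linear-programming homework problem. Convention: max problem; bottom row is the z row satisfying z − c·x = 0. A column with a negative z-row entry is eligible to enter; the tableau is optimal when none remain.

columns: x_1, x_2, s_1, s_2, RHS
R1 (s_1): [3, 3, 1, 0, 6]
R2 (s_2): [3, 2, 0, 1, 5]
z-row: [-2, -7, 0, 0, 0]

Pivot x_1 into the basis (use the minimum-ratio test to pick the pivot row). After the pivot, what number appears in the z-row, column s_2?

Ratio test on column x_1 — row 1: 6/3 = 2; row 2: 5/3 = 5/3. Minimum is 5/3 at row 2 (s_2 leaves); pivot element 3.
Divide row 2 by 3; eliminate column x_1 from the other rows.
z-row update in column s_2: 0 − (-2)·(1/3) = 2/3.

2/3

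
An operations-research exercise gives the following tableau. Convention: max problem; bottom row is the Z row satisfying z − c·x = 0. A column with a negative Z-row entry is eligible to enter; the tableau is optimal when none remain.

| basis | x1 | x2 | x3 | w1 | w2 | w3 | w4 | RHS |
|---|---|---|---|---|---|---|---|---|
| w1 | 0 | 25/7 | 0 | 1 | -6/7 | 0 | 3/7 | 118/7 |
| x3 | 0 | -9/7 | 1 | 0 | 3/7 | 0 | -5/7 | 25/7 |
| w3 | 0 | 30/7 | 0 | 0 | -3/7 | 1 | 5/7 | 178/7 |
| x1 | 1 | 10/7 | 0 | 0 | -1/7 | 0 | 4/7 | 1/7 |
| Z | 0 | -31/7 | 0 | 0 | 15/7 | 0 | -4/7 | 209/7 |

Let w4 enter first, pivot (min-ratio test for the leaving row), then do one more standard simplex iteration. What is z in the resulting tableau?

303/10

Ratio test on column w4 — row 1: (118/7)/(3/7) = 118/3; row 2: entry -5/7 ≤ 0; row 3: (178/7)/(5/7) = 178/5; row 4: (1/7)/(4/7) = 1/4. Minimum is 1/4 at row 4 (x1 leaves); pivot element 4/7.
Pivot on row 4; the Z-row RHS becomes 209/7 − (-4/7)·(1/4) = 30.
Next entering variable (most negative Z-row entry -3): x2.
Ratio test on column x2 — row 1: (67/4)/(5/2) = 67/10; row 2: (15/4)/(1/2) = 15/2; row 3: (101/4)/(5/2) = 101/10; row 4: (1/4)/(5/2) = 1/10. Minimum is 1/10 at row 4 (w4 leaves); pivot element 5/2.
After the second pivot the Z-row RHS is 30 − (-3)·(1/10) = 303/10.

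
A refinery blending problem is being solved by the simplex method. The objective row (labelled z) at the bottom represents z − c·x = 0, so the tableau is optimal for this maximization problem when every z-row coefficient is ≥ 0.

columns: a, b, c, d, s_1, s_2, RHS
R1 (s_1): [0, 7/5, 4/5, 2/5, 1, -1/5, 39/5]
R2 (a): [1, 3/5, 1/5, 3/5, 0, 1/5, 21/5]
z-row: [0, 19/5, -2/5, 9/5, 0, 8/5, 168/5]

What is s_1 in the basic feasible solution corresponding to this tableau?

39/5

s_1 is basic (row 1); its value is the RHS of that row, 39/5.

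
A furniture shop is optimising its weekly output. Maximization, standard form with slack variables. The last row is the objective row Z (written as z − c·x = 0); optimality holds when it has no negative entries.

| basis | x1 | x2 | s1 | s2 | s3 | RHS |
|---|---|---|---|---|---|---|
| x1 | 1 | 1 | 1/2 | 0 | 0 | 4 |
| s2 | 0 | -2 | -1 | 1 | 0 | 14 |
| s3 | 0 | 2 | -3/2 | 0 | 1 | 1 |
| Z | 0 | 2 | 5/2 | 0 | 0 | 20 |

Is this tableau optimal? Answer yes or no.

Every Z-row coefficient is ≥ 0, so the tableau is optimal.

yes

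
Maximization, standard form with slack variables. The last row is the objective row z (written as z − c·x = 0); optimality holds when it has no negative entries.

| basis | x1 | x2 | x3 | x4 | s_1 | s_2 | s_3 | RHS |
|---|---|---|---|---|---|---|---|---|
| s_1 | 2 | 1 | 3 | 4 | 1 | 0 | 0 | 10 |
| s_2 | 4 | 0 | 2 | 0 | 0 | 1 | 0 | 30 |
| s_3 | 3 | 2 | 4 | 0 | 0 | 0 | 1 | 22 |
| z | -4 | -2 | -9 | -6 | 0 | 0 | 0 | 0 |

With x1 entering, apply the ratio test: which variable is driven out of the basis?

Column x1 entries and ratios — s_1: 10/2 = 5; s_2: 30/4 = 15/2; s_3: 22/3 = 22/3.
Smallest ratio is 5 in the row of s_1, so s_1 leaves.

s_1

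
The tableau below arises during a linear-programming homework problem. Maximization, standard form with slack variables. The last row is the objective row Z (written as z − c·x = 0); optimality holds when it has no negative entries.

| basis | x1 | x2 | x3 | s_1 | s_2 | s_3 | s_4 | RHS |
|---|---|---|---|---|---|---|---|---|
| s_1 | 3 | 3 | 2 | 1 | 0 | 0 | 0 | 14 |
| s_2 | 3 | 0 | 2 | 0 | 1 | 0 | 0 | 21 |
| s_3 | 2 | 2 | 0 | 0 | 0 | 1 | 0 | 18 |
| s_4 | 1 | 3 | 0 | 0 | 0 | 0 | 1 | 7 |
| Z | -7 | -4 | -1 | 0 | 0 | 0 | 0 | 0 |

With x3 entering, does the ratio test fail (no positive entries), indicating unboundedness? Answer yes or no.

Column x3 has positive entries in row(s) 1, 2, so the ratio test bounds it — not unbounded.

no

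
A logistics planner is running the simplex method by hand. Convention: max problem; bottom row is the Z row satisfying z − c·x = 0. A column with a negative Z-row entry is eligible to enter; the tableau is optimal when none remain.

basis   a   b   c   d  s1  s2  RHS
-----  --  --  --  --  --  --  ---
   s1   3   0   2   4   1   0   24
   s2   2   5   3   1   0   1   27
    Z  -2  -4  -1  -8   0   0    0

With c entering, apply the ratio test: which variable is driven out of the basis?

Column c entries and ratios — s1: 24/2 = 12; s2: 27/3 = 9.
Smallest ratio is 9 in the row of s2, so s2 leaves.

s2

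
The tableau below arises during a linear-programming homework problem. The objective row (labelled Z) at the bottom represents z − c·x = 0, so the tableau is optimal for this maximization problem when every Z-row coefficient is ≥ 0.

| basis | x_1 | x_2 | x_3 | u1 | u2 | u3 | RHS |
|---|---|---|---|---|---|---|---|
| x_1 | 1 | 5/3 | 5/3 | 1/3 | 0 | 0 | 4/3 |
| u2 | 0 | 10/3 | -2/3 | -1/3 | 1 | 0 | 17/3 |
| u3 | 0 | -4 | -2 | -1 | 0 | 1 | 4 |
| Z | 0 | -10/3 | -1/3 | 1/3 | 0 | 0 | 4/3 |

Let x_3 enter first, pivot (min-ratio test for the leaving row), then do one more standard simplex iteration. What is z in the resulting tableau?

4

Ratio test on column x_3 — row 1: (4/3)/(5/3) = 4/5; row 2: entry -2/3 ≤ 0; row 3: entry -2 ≤ 0. Minimum is 4/5 at row 1 (x_1 leaves); pivot element 5/3.
Pivot on row 1; the Z-row RHS becomes 4/3 − (-1/3)·(4/5) = 8/5.
Next entering variable (most negative Z-row entry -3): x_2.
Ratio test on column x_2 — row 1: (4/5)/1 = 4/5; row 2: (31/5)/4 = 31/20; row 3: entry -2 ≤ 0. Minimum is 4/5 at row 1 (x_3 leaves); pivot element 1.
After the second pivot the Z-row RHS is 8/5 − (-3)·(4/5) = 4.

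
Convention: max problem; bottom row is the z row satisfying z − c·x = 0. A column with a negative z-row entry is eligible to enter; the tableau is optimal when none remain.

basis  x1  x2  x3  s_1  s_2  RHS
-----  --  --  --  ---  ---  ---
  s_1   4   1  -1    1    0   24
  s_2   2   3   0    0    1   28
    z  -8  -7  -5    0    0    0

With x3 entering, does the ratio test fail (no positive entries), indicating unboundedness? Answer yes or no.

Every constraint-row entry in column x3 is ≤ 0, so increasing x3 is unbounded.

yes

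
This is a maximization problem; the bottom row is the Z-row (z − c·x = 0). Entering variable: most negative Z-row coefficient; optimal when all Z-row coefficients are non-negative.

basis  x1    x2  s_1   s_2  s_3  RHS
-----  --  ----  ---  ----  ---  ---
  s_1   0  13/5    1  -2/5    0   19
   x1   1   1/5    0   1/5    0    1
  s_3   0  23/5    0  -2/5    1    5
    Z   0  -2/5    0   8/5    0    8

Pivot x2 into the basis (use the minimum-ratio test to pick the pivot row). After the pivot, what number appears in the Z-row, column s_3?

2/23

Ratio test on column x2 — row 1: 19/(13/5) = 95/13; row 2: 1/(1/5) = 5; row 3: 5/(23/5) = 25/23. Minimum is 25/23 at row 3 (s_3 leaves); pivot element 23/5.
Divide row 3 by 23/5; eliminate column x2 from the other rows.
Z-row update in column s_3: 0 − (-2/5)·(5/23) = 2/23.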